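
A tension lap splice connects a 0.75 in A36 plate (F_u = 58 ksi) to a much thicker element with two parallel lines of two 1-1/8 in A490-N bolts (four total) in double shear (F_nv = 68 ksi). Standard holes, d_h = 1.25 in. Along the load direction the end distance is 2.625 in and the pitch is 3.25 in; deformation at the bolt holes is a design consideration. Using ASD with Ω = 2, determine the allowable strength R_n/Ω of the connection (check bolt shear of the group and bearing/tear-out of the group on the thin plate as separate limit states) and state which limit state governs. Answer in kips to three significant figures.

Bolt shear: A_b = π·1.125²/4 = 0.994 in²; R_n = 68 × 0.994 × 4 × 2 = 540.7 kips → 540.7 / 2 = 270 kips.
Bearing (1.2 l_c t F_u ≤ 2.4 d t F_u): upper limit = 2.4·1.125·0.75·58 = 117.4 kips.
  Edge l_c = 2.625 − 1.25/2 = 2 → r_n = 104.4 kips; interior l_c = 3.25 − 1.25 = 2 → r_n = 104.4 kips.
  R_n,bearing = 2·104.4 + 2·104.4 = 417.6 kips → 417.6 / 2 = 209 kips.
Bearing governs: 209 kips.

209 kips (bearing governs)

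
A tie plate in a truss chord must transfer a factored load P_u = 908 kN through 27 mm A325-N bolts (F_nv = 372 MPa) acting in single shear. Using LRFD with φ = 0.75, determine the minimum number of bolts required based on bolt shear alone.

6 bolts

A_b = π·27²/4 = 572.6 mm².
Per-bolt design strength φR_n = 0.75 × 372 × 572.6 × 1 / 1000 = 159.7 kN.
n ≥ 908 / 159.7 = 5.684 → use 6 bolts.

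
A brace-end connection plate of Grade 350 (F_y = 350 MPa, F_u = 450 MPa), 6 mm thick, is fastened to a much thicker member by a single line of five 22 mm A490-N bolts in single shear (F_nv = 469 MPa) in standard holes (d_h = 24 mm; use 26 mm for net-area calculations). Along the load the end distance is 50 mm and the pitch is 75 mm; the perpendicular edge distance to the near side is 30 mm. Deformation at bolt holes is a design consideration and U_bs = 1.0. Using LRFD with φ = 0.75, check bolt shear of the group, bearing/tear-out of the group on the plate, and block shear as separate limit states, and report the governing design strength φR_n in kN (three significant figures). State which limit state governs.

318 kN (block shear governs)

Bolt shear: A_b = π·22²/4 = 380.1 mm²; R_n = 469 × 380.1 × 5 × 1 / 1000 = 891.4 kN → 0.75 × 891.4 = 669 kN.
Bearing: edge l_c = 38, r_n = 123.1 kN; interior l_c = 51, r_n = 142.6 kN; R_n = 123.1 + 4·142.6 = 693.4 kN → 520 kN.
Block shear: A_gv = 2100, A_nv = 1398, A_nt = 102 mm²; R_n = min(0.6F_uA_nv, 0.6F_yA_gv) + U_bs·F_u·A_nt = 423.4 kN → 318 kN.
Block shear governs: 318 kN.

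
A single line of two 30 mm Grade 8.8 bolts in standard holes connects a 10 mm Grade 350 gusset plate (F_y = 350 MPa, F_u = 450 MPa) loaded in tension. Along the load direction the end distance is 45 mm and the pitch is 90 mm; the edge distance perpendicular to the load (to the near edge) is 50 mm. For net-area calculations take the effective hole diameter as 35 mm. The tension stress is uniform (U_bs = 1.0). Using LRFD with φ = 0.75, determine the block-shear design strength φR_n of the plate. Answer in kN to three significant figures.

277 kN

Shear plane L_v = 45 + 1·90 = 135 mm; A_gv = 135 × 10 = 1350 mm².
A_nv = (135 − 1.5·35) × 10 = 825 mm².
A_nt = (50 − 0.5·35) × 10 = 325 mm².
0.6 F_u A_nv = 222.8 kN; 0.6 F_y A_gv = 283.5 kN → shear rupture governs the shear term.
R_n = 222.8 + 1.0 × 450 × 325 / 1000 = 369 kN.
Design strength φR_n = 0.75 × 369 = 277 kN.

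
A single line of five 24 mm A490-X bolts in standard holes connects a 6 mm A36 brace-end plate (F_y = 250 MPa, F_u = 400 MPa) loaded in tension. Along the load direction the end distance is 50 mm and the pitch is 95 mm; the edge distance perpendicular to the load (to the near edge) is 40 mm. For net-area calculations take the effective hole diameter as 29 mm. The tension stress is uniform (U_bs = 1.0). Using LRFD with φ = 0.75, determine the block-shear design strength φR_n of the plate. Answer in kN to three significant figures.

Shear plane L_v = 50 + 4·95 = 430 mm; A_gv = 430 × 6 = 2580 mm².
A_nv = (430 − 4.5·29) × 6 = 1797 mm².
A_nt = (40 − 0.5·29) × 6 = 153 mm².
0.6 F_u A_nv = 431.3 kN; 0.6 F_y A_gv = 387 kN → shear yielding governs the shear term.
R_n = 387 + 1.0 × 400 × 153 / 1000 = 448.2 kN.
Design strength φR_n = 0.75 × 448.2 = 336 kN.

336 kN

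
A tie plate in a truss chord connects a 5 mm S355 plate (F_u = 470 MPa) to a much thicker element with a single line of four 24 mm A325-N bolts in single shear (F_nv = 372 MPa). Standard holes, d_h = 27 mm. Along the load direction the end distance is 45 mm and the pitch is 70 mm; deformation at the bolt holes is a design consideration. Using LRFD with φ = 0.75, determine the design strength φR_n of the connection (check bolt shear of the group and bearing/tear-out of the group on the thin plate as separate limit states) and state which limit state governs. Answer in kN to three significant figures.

Bolt shear: A_b = π·24²/4 = 452.4 mm²; R_n = 372 × 452.4 × 4 × 1 / 1000 = 673.2 kN → 0.75 × 673.2 = 505 kN.
Bearing (1.2 l_c t F_u ≤ 2.4 d t F_u): upper limit = 2.4·24·5·470 / 1000 = 135.4 kN.
  Edge l_c = 45 − 27/2 = 31.5 → r_n = 88.83 kN; interior l_c = 70 − 27 = 43 → r_n = 121.3 kN.
  R_n,bearing = 1·88.83 + 3·121.3 = 452.6 kN → 0.75 × 452.6 = 339 kN.
Bearing governs: 339 kN.

339 kN (bearing governs)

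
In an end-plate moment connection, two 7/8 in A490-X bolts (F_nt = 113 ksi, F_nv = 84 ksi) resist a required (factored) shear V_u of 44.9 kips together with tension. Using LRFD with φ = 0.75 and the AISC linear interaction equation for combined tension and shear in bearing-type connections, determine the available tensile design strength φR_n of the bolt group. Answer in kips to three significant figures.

72.1 kips

A_b = π·0.875²/4 = 0.6013 in²; f_rv = 44.9 / (2 × 0.6013) = 37.33 ksi.
F'_nt = 1.3 F_nt − (F_nt / φF_nv) f_rv = 1.3·113 − (113/(0.75·84))·37.33 = 79.93 ksi, capped at F_nt → F'_nt = 79.93 ksi.
R_n = F'_nt · A_b · n = 79.93 × 0.6013 × 2 = 96.13 kips.
Design strength φR_n = 0.75 × 96.13 = 72.1 kips.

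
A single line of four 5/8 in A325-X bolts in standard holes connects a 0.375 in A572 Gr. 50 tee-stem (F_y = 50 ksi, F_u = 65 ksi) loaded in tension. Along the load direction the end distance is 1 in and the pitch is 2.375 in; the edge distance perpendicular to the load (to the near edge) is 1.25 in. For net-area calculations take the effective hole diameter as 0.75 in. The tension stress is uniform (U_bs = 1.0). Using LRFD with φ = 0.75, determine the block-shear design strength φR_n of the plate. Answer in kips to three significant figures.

Shear plane L_v = 1 + 3·2.375 = 8.125 in; A_gv = 8.125 × 0.375 = 3.047 in².
A_nv = (8.125 − 3.5·0.75) × 0.375 = 2.062 in².
A_nt = (1.25 − 0.5·0.75) × 0.375 = 0.3281 in².
0.6 F_u A_nv = 80.44 kips; 0.6 F_y A_gv = 91.41 kips → shear rupture governs the shear term.
R_n = 80.44 + 1.0 × 65 × 0.3281 = 101.8 kips.
Design strength φR_n = 0.75 × 101.8 = 76.3 kips.

76.3 kips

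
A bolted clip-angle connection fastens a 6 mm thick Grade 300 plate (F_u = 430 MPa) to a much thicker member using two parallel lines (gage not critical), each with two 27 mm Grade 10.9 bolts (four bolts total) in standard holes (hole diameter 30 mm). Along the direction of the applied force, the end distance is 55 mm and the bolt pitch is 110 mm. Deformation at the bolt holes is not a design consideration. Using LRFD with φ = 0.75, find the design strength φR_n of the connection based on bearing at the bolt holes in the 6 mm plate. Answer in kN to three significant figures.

Per bolt r_n = 1.5 l_c t F_u ≤ 3.0 d t F_u; upper limit = 3.0 × 27 × 6 × 430 / 1000 = 209 kN.
Edge bolt: l_c = 55 − 30/2 = 40 mm → 1.5 × 40 × 6 × 430 / 1000 = 154.8 → r_n = 154.8 kN.
Interior bolts: l_c = 110 − 30 = 80 mm → 1.5 × 80 × 6 × 430 / 1000 = 309.6 → r_n = 209 kN.
R_n = 2 × 154.8 + 2 × 209 = 727.6 kN.
Design strength φR_n = 0.75 × 727.6 = 546 kN.

546 kN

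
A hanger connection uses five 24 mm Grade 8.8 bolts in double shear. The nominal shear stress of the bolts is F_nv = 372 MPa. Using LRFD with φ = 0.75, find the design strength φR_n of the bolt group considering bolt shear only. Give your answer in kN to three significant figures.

1260 kN

A_b = π × 24² / 4 = 452.4 mm².
R_n = F_nv · A_b · n · n_s = 372 × 452.4 × 5 × 2 / 1000 = 1683 kN.
Design strength φR_n = 0.75 × 1683 = 1260 kN.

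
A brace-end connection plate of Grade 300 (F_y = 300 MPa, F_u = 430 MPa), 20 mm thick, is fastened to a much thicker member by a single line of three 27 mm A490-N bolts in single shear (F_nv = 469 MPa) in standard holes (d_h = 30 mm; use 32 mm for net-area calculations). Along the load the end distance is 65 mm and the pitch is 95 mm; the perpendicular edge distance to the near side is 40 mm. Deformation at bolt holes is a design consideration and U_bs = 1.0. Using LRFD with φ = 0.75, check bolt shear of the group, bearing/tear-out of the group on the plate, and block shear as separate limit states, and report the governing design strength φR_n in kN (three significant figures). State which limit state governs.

604 kN (bolt shear governs)

Bolt shear: A_b = π·27²/4 = 572.6 mm²; R_n = 469 × 572.6 × 3 × 1 / 1000 = 805.6 kN → 0.75 × 805.6 = 604 kN.
Bearing: edge l_c = 50, r_n = 516 kN; interior l_c = 65, r_n = 557.3 kN; R_n = 516 + 2·557.3 = 1631 kN → 1220 kN.
Block shear: A_gv = 5100, A_nv = 3500, A_nt = 480 mm²; R_n = min(0.6F_uA_nv, 0.6F_yA_gv) + U_bs·F_u·A_nt = 1109 kN → 832 kN.
Bolt shear governs: 604 kN.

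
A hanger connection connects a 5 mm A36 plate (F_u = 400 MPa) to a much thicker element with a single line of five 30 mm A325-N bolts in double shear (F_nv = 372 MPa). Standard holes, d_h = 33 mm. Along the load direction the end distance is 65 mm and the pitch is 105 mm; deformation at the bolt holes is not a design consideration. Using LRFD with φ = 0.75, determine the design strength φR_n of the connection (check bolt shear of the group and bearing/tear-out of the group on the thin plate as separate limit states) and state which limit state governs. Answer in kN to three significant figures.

Bolt shear: A_b = π·30²/4 = 706.9 mm²; R_n = 372 × 706.9 × 5 × 2 / 1000 = 2630 kN → 0.75 × 2630 = 1970 kN.
Bearing (1.5 l_c t F_u ≤ 3.0 d t F_u): upper limit = 3.0·30·5·400 / 1000 = 180 kN.
  Edge l_c = 65 − 33/2 = 48.5 → r_n = 145.5 kN; interior l_c = 105 − 33 = 72 → r_n = 180 kN.
  R_n,bearing = 1·145.5 + 4·180 = 865.5 kN → 0.75 × 865.5 = 649 kN.
Bearing governs: 649 kN.

649 kN (bearing governs)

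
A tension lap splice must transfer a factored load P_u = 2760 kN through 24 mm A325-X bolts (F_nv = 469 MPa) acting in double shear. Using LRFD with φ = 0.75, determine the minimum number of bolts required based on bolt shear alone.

9 bolts

A_b = π·24²/4 = 452.4 mm².
Per-bolt design strength φR_n = 0.75 × 469 × 452.4 × 2 / 1000 = 318.3 kN.
n ≥ 2760 / 318.3 = 8.672 → use 9 bolts.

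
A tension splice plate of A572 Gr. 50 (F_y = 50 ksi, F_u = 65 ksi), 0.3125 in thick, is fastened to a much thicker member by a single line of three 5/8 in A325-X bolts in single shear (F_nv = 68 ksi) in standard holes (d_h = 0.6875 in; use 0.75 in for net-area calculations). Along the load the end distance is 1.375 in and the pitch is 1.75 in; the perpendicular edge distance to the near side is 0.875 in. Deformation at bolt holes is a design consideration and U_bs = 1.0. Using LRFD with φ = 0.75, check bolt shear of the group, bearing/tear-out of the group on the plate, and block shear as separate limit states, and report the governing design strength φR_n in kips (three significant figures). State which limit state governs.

35 kips (block shear governs)

Bolt shear: A_b = π·0.625²/4 = 0.3068 in²; R_n = 68 × 0.3068 × 3 × 1 = 62.59 kips → 0.75 × 62.59 = 46.9 kips.
Bearing: edge l_c = 1.031, r_n = 25.14 kips; interior l_c = 1.062, r_n = 25.9 kips; R_n = 25.14 + 2·25.9 = 76.93 kips → 57.7 kips.
Block shear: A_gv = 1.523, A_nv = 0.9375, A_nt = 0.1562 in²; R_n = min(0.6F_uA_nv, 0.6F_yA_gv) + U_bs·F_u·A_nt = 46.72 kips → 35 kips.
Block shear governs: 35 kips.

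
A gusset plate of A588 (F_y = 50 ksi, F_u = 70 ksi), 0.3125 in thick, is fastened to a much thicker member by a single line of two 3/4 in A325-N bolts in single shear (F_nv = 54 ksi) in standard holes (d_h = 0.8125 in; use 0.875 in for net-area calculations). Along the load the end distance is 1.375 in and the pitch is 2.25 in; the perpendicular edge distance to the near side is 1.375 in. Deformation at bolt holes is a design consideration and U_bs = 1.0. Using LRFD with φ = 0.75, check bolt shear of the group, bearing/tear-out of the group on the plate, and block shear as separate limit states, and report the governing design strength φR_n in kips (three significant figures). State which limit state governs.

35.8 kips (bolt shear governs)

Bolt shear: A_b = π·0.75²/4 = 0.4418 in²; R_n = 54 × 0.4418 × 2 × 1 = 47.71 kips → 0.75 × 47.71 = 35.8 kips.
Bearing: edge l_c = 0.9688, r_n = 25.43 kips; interior l_c = 1.438, r_n = 37.73 kips; R_n = 25.43 + 1·37.73 = 63.16 kips → 47.4 kips.
Block shear: A_gv = 1.133, A_nv = 0.7227, A_nt = 0.293 in²; R_n = min(0.6F_uA_nv, 0.6F_yA_gv) + U_bs·F_u·A_nt = 50.86 kips → 38.1 kips.
Bolt shear governs: 35.8 kips.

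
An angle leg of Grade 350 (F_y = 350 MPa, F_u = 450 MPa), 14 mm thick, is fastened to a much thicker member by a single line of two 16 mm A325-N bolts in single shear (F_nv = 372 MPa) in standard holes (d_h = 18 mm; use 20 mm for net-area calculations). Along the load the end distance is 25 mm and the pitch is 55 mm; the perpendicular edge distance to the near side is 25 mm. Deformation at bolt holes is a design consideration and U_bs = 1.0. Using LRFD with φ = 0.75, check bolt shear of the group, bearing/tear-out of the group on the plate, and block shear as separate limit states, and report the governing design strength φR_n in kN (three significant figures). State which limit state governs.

112 kN (bolt shear governs)

Bolt shear: A_b = π·16²/4 = 201.1 mm²; R_n = 372 × 201.1 × 2 × 1 / 1000 = 149.6 kN → 0.75 × 149.6 = 112 kN.
Bearing: edge l_c = 16, r_n = 121 kN; interior l_c = 37, r_n = 241.9 kN; R_n = 121 + 1·241.9 = 362.9 kN → 272 kN.
Block shear: A_gv = 1120, A_nv = 700, A_nt = 210 mm²; R_n = min(0.6F_uA_nv, 0.6F_yA_gv) + U_bs·F_u·A_nt = 283.5 kN → 213 kN.
Bolt shear governs: 112 kN.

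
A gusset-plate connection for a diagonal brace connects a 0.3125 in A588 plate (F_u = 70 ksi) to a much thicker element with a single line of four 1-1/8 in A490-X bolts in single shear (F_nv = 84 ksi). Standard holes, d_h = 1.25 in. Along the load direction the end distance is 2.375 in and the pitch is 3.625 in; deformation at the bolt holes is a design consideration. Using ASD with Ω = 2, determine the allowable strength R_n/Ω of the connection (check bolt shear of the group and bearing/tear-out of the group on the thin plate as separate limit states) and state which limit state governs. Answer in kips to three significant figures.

Bolt shear: A_b = π·1.125²/4 = 0.994 in²; R_n = 84 × 0.994 × 4 × 1 = 334 kips → 334 / 2 = 167 kips.
Bearing (1.2 l_c t F_u ≤ 2.4 d t F_u): upper limit = 2.4·1.125·0.3125·70 = 59.06 kips.
  Edge l_c = 2.375 − 1.25/2 = 1.75 → r_n = 45.94 kips; interior l_c = 3.625 − 1.25 = 2.375 → r_n = 59.06 kips.
  R_n,bearing = 1·45.94 + 3·59.06 = 223.1 kips → 223.1 / 2 = 112 kips.
Bearing governs: 112 kips.

112 kips (bearing governs)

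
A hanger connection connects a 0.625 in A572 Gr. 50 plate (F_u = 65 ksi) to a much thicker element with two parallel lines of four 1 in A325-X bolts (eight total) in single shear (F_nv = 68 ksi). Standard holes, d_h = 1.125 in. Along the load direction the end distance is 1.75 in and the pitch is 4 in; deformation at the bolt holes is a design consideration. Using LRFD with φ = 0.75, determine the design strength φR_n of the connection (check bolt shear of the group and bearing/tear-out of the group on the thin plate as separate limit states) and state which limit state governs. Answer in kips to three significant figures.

320 kips (bolt shear governs)

Bolt shear: A_b = π·1²/4 = 0.7854 in²; R_n = 68 × 0.7854 × 8 × 1 = 427.3 kips → 0.75 × 427.3 = 320 kips.
Bearing (1.2 l_c t F_u ≤ 2.4 d t F_u): upper limit = 2.4·1·0.625·65 = 97.5 kips.
  Edge l_c = 1.75 − 1.125/2 = 1.188 → r_n = 57.89 kips; interior l_c = 4 − 1.125 = 2.875 → r_n = 97.5 kips.
  R_n,bearing = 2·57.89 + 6·97.5 = 700.8 kips → 0.75 × 700.8 = 526 kips.
Bolt shear governs: 320 kips.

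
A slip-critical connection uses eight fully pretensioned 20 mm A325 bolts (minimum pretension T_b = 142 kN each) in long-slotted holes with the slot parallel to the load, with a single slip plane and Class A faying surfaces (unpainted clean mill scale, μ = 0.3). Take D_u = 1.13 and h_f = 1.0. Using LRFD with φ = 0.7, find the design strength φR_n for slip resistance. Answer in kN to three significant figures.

270 kN

R_n = μ · D_u · h_f · T_b · n_s · n_b = 0.3 × 1.13 × 1.0 × 142 × 1 × 8 = 385.1 kN.
Design strength φR_n = 0.7 × 385.1 = 270 kN.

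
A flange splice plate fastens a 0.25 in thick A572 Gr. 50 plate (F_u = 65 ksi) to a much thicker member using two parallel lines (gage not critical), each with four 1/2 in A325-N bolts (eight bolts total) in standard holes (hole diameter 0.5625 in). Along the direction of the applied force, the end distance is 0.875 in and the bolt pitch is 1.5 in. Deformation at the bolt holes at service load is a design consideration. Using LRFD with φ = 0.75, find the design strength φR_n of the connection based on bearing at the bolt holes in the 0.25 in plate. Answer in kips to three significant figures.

99.6 kips

Per bolt r_n = 1.2 l_c t F_u ≤ 2.4 d t F_u; upper limit = 2.4 × 0.5 × 0.25 × 65 = 19.5 kips.
Edge bolt: l_c = 0.875 − 0.5625/2 = 0.5938 in → 1.2 × 0.5938 × 0.25 × 65 = 11.58 → r_n = 11.58 kips.
Interior bolts: l_c = 1.5 − 0.5625 = 0.9375 in → 1.2 × 0.9375 × 0.25 × 65 = 18.28 → r_n = 18.28 kips.
R_n = 2 × 11.58 + 6 × 18.28 = 132.8 kips.
Design strength φR_n = 0.75 × 132.8 = 99.6 kips.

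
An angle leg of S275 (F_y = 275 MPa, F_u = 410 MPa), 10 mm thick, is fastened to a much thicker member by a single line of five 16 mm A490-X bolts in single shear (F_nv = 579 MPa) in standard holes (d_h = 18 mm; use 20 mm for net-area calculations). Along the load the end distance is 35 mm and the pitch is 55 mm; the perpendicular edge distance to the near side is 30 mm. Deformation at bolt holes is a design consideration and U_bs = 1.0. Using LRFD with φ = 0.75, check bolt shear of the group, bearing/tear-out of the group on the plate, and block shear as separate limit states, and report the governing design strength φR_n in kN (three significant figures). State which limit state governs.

366 kN (block shear governs)

Bolt shear: A_b = π·16²/4 = 201.1 mm²; R_n = 579 × 201.1 × 5 × 1 / 1000 = 582.1 kN → 0.75 × 582.1 = 437 kN.
Bearing: edge l_c = 26, r_n = 127.9 kN; interior l_c = 37, r_n = 157.4 kN; R_n = 127.9 + 4·157.4 = 757.7 kN → 568 kN.
Block shear: A_gv = 2550, A_nv = 1650, A_nt = 200 mm²; R_n = min(0.6F_uA_nv, 0.6F_yA_gv) + U_bs·F_u·A_nt = 487.9 kN → 366 kN.
Block shear governs: 366 kN.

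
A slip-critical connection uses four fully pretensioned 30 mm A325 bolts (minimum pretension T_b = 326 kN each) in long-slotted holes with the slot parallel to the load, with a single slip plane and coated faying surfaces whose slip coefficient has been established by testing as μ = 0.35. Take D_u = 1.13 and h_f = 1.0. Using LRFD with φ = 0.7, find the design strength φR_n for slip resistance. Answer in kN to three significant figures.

R_n = μ · D_u · h_f · T_b · n_s · n_b = 0.35 × 1.13 × 1.0 × 326 × 1 × 4 = 515.7 kN.
Design strength φR_n = 0.7 × 515.7 = 361 kN.

361 kN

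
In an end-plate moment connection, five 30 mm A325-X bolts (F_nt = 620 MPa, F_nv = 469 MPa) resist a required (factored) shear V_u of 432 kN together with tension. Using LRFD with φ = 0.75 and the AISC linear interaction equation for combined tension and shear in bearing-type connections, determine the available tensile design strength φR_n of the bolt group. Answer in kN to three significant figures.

A_b = π·30²/4 = 706.9 mm²; f_rv = 432 × 1000 / (5 × 706.9) = 122.2 MPa.
F'_nt = 1.3 F_nt − (F_nt / φF_nv) f_rv = 1.3·620 − (620/(0.75·469))·122.2 = 590.6 MPa, capped at F_nt → F'_nt = 590.6 MPa.
R_n = F'_nt · A_b · n = 590.6 × 706.9 × 5 / 1000 = 2087 kN.
Design strength φR_n = 0.75 × 2087 = 1570 kN.

1570 kN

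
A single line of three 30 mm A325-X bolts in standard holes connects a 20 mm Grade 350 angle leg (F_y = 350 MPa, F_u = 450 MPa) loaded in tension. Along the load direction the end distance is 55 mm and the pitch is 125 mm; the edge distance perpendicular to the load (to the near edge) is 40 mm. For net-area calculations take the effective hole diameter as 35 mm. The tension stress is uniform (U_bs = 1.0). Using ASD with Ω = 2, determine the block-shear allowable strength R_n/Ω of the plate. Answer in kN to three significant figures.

Shear plane L_v = 55 + 2·125 = 305 mm; A_gv = 305 × 20 = 6100 mm².
A_nv = (305 − 2.5·35) × 20 = 4350 mm².
A_nt = (40 − 0.5·35) × 20 = 450 mm².
0.6 F_u A_nv = 1174 kN; 0.6 F_y A_gv = 1281 kN → shear rupture governs the shear term.
R_n = 1174 + 1.0 × 450 × 450 / 1000 = 1377 kN.
Allowable strength R_n/Ω = 1377 / 2 = 688 kN.

688 kN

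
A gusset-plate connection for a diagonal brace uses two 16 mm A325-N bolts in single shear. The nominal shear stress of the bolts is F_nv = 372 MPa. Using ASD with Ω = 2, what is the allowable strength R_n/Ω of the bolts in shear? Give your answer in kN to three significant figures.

74.8 kN

A_b = π × 16² / 4 = 201.1 mm².
R_n = F_nv · A_b · n · n_s = 372 × 201.1 × 2 × 1 / 1000 = 149.6 kN.
Allowable strength R_n/Ω = 149.6 / 2 = 74.8 kN.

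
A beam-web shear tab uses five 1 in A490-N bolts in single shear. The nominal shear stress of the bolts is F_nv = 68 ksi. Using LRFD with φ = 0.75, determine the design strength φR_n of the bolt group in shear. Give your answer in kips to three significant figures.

200 kips

A_b = π × 1² / 4 = 0.7854 in².
R_n = F_nv · A_b · n · n_s = 68 × 0.7854 × 5 × 1 = 267 kips.
Design strength φR_n = 0.75 × 267 = 200 kips.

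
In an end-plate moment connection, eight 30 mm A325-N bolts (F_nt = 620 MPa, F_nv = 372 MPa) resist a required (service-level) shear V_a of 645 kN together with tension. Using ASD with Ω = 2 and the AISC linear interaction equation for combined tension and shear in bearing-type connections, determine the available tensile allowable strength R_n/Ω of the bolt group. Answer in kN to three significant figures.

1200 kN

A_b = π·30²/4 = 706.9 mm²; f_rv = 645 × 1000 / (8 × 706.9) = 114.1 MPa.
F'_nt = 1.3 F_nt − (Ω F_nt / F_nv) f_rv = 1.3·620 − (2·620/372)·114.1 = 425.8 MPa, capped at F_nt → F'_nt = 425.8 MPa.
R_n = F'_nt · A_b · n = 425.8 × 706.9 × 8 / 1000 = 2408 kN.
Allowable strength R_n/Ω = 2408 / 2 = 1200 kN.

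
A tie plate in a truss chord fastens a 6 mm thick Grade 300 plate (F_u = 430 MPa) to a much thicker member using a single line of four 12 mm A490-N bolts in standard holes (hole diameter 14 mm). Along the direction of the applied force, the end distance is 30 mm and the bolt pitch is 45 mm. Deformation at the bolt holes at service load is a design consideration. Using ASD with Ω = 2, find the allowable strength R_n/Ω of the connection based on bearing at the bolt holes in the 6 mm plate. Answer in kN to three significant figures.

147 kN

Per bolt r_n = 1.2 l_c t F_u ≤ 2.4 d t F_u; upper limit = 2.4 × 12 × 6 × 430 / 1000 = 74.3 kN.
Edge bolt: l_c = 30 − 14/2 = 23 mm → 1.2 × 23 × 6 × 430 / 1000 = 71.21 → r_n = 71.21 kN.
Interior bolts: l_c = 45 − 14 = 31 mm → 1.2 × 31 × 6 × 430 / 1000 = 95.98 → r_n = 74.3 kN.
R_n = 1 × 71.21 + 3 × 74.3 = 294.1 kN.
Allowable strength R_n/Ω = 294.1 / 2 = 147 kN.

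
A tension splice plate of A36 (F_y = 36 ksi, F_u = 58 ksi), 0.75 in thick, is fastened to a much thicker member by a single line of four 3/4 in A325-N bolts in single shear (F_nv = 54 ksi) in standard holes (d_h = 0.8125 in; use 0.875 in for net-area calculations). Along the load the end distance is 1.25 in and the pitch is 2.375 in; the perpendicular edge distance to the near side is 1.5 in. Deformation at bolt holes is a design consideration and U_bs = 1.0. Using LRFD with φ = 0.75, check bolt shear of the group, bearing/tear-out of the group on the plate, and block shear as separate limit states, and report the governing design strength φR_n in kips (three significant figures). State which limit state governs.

Bolt shear: A_b = π·0.75²/4 = 0.4418 in²; R_n = 54 × 0.4418 × 4 × 1 = 95.43 kips → 0.75 × 95.43 = 71.6 kips.
Bearing: edge l_c = 0.8438, r_n = 44.04 kips; interior l_c = 1.562, r_n = 78.3 kips; R_n = 44.04 + 3·78.3 = 278.9 kips → 209 kips.
Block shear: A_gv = 6.281, A_nv = 3.984, A_nt = 0.7969 in²; R_n = min(0.6F_uA_nv, 0.6F_yA_gv) + U_bs·F_u·A_nt = 181.9 kips → 136 kips.
Bolt shear governs: 71.6 kips.

71.6 kips (bolt shear governs)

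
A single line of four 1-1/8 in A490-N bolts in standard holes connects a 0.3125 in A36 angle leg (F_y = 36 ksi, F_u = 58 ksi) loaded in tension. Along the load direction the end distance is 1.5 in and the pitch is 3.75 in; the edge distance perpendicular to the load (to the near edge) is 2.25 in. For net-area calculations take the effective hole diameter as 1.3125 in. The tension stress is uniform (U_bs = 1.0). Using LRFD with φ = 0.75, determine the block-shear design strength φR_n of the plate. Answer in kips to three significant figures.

86.2 kips

Shear plane L_v = 1.5 + 3·3.75 = 12.75 in; A_gv = 12.75 × 0.3125 = 3.984 in².
A_nv = (12.75 − 3.5·1.3125) × 0.3125 = 2.549 in².
A_nt = (2.25 − 0.5·1.3125) × 0.3125 = 0.498 in².
0.6 F_u A_nv = 88.7 kips; 0.6 F_y A_gv = 86.06 kips → shear yielding governs the shear term.
R_n = 86.06 + 1.0 × 58 × 0.498 = 114.9 kips.
Design strength φR_n = 0.75 × 114.9 = 86.2 kips.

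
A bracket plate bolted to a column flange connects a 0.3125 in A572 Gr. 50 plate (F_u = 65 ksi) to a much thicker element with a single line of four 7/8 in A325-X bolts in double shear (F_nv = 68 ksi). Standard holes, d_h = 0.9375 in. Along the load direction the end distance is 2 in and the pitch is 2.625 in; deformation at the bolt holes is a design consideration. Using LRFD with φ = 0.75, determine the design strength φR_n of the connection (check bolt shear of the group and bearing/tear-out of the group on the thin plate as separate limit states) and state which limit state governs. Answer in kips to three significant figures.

Bolt shear: A_b = π·0.875²/4 = 0.6013 in²; R_n = 68 × 0.6013 × 4 × 2 = 327.1 kips → 0.75 × 327.1 = 245 kips.
Bearing (1.2 l_c t F_u ≤ 2.4 d t F_u): upper limit = 2.4·0.875·0.3125·65 = 42.66 kips.
  Edge l_c = 2 − 0.9375/2 = 1.531 → r_n = 37.32 kips; interior l_c = 2.625 − 0.9375 = 1.688 → r_n = 41.13 kips.
  R_n,bearing = 1·37.32 + 3·41.13 = 160.7 kips → 0.75 × 160.7 = 121 kips.
Bearing governs: 121 kips.

121 kips (bearing governs)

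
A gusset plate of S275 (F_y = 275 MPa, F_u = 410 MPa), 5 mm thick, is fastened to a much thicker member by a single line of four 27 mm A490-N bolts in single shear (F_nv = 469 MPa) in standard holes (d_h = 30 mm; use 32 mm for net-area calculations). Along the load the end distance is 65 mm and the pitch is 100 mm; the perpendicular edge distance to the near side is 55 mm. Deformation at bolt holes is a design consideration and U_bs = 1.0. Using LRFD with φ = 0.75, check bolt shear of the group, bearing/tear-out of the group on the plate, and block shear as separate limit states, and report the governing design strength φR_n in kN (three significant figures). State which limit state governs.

Bolt shear: A_b = π·27²/4 = 572.6 mm²; R_n = 469 × 572.6 × 4 × 1 / 1000 = 1074 kN → 0.75 × 1074 = 806 kN.
Bearing: edge l_c = 50, r_n = 123 kN; interior l_c = 70, r_n = 132.8 kN; R_n = 123 + 3·132.8 = 521.5 kN → 391 kN.
Block shear: A_gv = 1825, A_nv = 1265, A_nt = 195 mm²; R_n = min(0.6F_uA_nv, 0.6F_yA_gv) + U_bs·F_u·A_nt = 381.1 kN → 286 kN.
Block shear governs: 286 kN.

286 kN (block shear governs)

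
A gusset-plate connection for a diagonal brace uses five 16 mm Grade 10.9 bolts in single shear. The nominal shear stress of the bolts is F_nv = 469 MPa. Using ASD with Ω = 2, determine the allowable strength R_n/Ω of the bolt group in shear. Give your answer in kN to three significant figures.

A_b = π × 16² / 4 = 201.1 mm².
R_n = F_nv · A_b · n · n_s = 469 × 201.1 × 5 × 1 / 1000 = 471.5 kN.
Allowable strength R_n/Ω = 471.5 / 2 = 236 kN.

236 kN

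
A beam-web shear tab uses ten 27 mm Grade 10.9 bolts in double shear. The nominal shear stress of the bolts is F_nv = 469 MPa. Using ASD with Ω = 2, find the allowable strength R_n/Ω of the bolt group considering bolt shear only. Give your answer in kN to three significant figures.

A_b = π × 27² / 4 = 572.6 mm².
R_n = F_nv · A_b · n · n_s = 469 × 572.6 × 10 × 2 / 1000 = 5371 kN.
Allowable strength R_n/Ω = 5371 / 2 = 2690 kN.

2690 kN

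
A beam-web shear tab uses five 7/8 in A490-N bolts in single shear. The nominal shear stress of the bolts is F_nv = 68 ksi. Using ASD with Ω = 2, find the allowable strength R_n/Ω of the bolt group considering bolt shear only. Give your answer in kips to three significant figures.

A_b = π × 0.875² / 4 = 0.6013 in².
R_n = F_nv · A_b · n · n_s = 68 × 0.6013 × 5 × 1 = 204.4 kips.
Allowable strength R_n/Ω = 204.4 / 2 = 102 kips.

102 kips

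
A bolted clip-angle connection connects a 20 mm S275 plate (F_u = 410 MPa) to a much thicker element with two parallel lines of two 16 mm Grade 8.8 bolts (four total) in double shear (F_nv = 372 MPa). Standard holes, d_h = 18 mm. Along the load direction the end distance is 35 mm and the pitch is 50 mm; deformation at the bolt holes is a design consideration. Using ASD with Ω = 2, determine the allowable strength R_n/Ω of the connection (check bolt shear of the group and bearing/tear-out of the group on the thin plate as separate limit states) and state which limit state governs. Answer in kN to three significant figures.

Bolt shear: A_b = π·16²/4 = 201.1 mm²; R_n = 372 × 201.1 × 4 × 2 / 1000 = 598.4 kN → 598.4 / 2 = 299 kN.
Bearing (1.2 l_c t F_u ≤ 2.4 d t F_u): upper limit = 2.4·16·20·410 / 1000 = 314.9 kN.
  Edge l_c = 35 − 18/2 = 26 → r_n = 255.8 kN; interior l_c = 50 − 18 = 32 → r_n = 314.9 kN.
  R_n,bearing = 2·255.8 + 2·314.9 = 1141 kN → 1141 / 2 = 571 kN.
Bolt shear governs: 299 kN.

299 kN (bolt shear governs)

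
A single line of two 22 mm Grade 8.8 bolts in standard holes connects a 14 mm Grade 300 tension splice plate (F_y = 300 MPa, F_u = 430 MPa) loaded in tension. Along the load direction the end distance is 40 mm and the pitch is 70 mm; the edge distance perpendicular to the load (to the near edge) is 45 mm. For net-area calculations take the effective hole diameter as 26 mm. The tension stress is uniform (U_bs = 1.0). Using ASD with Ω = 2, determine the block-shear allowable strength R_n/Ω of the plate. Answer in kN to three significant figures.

225 kN

Shear plane L_v = 40 + 1·70 = 110 mm; A_gv = 110 × 14 = 1540 mm².
A_nv = (110 − 1.5·26) × 14 = 994 mm².
A_nt = (45 − 0.5·26) × 14 = 448 mm².
0.6 F_u A_nv = 256.5 kN; 0.6 F_y A_gv = 277.2 kN → shear rupture governs the shear term.
R_n = 256.5 + 1.0 × 430 × 448 / 1000 = 449.1 kN.
Allowable strength R_n/Ω = 449.1 / 2 = 225 kN.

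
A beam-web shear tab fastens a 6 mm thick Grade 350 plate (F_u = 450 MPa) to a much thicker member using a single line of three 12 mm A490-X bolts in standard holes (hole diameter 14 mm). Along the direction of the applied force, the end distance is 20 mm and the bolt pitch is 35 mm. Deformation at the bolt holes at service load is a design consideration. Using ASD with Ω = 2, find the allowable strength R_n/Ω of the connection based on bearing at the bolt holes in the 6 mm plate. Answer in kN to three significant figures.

89.1 kN

Per bolt r_n = 1.2 l_c t F_u ≤ 2.4 d t F_u; upper limit = 2.4 × 12 × 6 × 450 / 1000 = 77.76 kN.
Edge bolt: l_c = 20 − 14/2 = 13 mm → 1.2 × 13 × 6 × 450 / 1000 = 42.12 → r_n = 42.12 kN.
Interior bolts: l_c = 35 − 14 = 21 mm → 1.2 × 21 × 6 × 450 / 1000 = 68.04 → r_n = 68.04 kN.
R_n = 1 × 42.12 + 2 × 68.04 = 178.2 kN.
Allowable strength R_n/Ω = 178.2 / 2 = 89.1 kN.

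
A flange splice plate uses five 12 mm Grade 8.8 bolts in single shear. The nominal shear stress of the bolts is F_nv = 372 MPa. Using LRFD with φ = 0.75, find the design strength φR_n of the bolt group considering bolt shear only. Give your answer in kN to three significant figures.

A_b = π × 12² / 4 = 113.1 mm².
R_n = F_nv · A_b · n · n_s = 372 × 113.1 × 5 × 1 / 1000 = 210.4 kN.
Design strength φR_n = 0.75 × 210.4 = 158 kN.

158 kN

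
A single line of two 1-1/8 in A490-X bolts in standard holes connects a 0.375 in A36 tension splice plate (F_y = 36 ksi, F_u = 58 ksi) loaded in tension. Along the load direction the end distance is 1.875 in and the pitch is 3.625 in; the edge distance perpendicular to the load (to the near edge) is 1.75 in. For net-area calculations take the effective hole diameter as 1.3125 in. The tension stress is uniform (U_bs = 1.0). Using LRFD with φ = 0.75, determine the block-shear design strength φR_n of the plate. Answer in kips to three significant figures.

51.3 kips

Shear plane L_v = 1.875 + 1·3.625 = 5.5 in; A_gv = 5.5 × 0.375 = 2.062 in².
A_nv = (5.5 − 1.5·1.3125) × 0.375 = 1.324 in².
A_nt = (1.75 − 0.5·1.3125) × 0.375 = 0.4102 in².
0.6 F_u A_nv = 46.08 kips; 0.6 F_y A_gv = 44.55 kips → shear yielding governs the shear term.
R_n = 44.55 + 1.0 × 58 × 0.4102 = 68.34 kips.
Design strength φR_n = 0.75 × 68.34 = 51.3 kips.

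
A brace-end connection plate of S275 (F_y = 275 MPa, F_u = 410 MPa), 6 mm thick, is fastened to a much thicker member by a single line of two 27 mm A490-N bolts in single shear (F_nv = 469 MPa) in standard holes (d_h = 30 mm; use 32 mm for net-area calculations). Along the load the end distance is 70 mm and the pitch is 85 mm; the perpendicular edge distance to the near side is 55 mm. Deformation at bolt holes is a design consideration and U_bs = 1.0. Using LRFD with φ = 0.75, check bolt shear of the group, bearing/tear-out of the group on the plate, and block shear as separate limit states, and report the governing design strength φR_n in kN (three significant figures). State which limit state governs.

Bolt shear: A_b = π·27²/4 = 572.6 mm²; R_n = 469 × 572.6 × 2 × 1 / 1000 = 537.1 kN → 0.75 × 537.1 = 403 kN.
Bearing: edge l_c = 55, r_n = 159.4 kN; interior l_c = 55, r_n = 159.4 kN; R_n = 159.4 + 1·159.4 = 318.8 kN → 239 kN.
Block shear: A_gv = 930, A_nv = 642, A_nt = 234 mm²; R_n = min(0.6F_uA_nv, 0.6F_yA_gv) + U_bs·F_u·A_nt = 249.4 kN → 187 kN.
Block shear governs: 187 kN.

187 kN (block shear governs)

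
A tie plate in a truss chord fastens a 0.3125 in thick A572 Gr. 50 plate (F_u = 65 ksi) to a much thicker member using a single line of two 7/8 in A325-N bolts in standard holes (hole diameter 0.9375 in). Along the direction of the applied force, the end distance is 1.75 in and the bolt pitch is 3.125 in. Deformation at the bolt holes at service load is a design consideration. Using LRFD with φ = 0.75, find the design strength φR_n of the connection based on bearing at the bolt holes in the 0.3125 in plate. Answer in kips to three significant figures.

55.4 kips

Per bolt r_n = 1.2 l_c t F_u ≤ 2.4 d t F_u; upper limit = 2.4 × 0.875 × 0.3125 × 65 = 42.66 kips.
Edge bolt: l_c = 1.75 − 0.9375/2 = 1.281 in → 1.2 × 1.281 × 0.3125 × 65 = 31.23 → r_n = 31.23 kips.
Interior bolts: l_c = 3.125 − 0.9375 = 2.188 in → 1.2 × 2.188 × 0.3125 × 65 = 53.32 → r_n = 42.66 kips.
R_n = 1 × 31.23 + 1 × 42.66 = 73.89 kips.
Design strength φR_n = 0.75 × 73.89 = 55.4 kips.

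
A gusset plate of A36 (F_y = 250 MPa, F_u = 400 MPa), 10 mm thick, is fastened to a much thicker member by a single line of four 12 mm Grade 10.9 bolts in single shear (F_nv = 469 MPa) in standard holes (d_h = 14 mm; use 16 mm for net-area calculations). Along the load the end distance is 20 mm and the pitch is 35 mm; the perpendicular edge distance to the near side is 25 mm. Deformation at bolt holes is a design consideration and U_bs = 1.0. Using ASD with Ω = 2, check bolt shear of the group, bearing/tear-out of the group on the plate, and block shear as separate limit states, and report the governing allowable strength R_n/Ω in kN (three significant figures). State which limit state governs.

106 kN (bolt shear governs)

Bolt shear: A_b = π·12²/4 = 113.1 mm²; R_n = 469 × 113.1 × 4 × 1 / 1000 = 212.2 kN → 212.2 / 2 = 106 kN.
Bearing: edge l_c = 13, r_n = 62.4 kN; interior l_c = 21, r_n = 100.8 kN; R_n = 62.4 + 3·100.8 = 364.8 kN → 182 kN.
Block shear: A_gv = 1250, A_nv = 690, A_nt = 170 mm²; R_n = min(0.6F_uA_nv, 0.6F_yA_gv) + U_bs·F_u·A_nt = 233.6 kN → 117 kN.
Bolt shear governs: 106 kN.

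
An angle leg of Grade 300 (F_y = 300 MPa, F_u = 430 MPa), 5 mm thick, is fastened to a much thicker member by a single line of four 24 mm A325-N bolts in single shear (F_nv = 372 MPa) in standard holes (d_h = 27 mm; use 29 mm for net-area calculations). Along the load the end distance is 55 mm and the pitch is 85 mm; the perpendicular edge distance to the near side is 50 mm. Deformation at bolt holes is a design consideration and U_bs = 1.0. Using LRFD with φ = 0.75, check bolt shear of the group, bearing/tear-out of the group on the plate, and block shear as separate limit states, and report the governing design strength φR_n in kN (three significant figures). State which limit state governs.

259 kN (block shear governs)

Bolt shear: A_b = π·24²/4 = 452.4 mm²; R_n = 372 × 452.4 × 4 × 1 / 1000 = 673.2 kN → 0.75 × 673.2 = 505 kN.
Bearing: edge l_c = 41.5, r_n = 107.1 kN; interior l_c = 58, r_n = 123.8 kN; R_n = 107.1 + 3·123.8 = 478.6 kN → 359 kN.
Block shear: A_gv = 1550, A_nv = 1042, A_nt = 177.5 mm²; R_n = min(0.6F_uA_nv, 0.6F_yA_gv) + U_bs·F_u·A_nt = 345.3 kN → 259 kN.
Block shear governs: 259 kN.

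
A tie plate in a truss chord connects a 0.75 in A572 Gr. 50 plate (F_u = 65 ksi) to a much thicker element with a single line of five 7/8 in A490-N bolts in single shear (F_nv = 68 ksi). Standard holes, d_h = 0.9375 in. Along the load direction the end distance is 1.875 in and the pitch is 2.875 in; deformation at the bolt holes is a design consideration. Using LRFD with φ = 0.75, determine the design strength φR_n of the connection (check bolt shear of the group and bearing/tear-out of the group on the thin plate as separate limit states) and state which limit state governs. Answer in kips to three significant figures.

153 kips (bolt shear governs)

Bolt shear: A_b = π·0.875²/4 = 0.6013 in²; R_n = 68 × 0.6013 × 5 × 1 = 204.4 kips → 0.75 × 204.4 = 153 kips.
Bearing (1.2 l_c t F_u ≤ 2.4 d t F_u): upper limit = 2.4·0.875·0.75·65 = 102.4 kips.
  Edge l_c = 1.875 − 0.9375/2 = 1.406 → r_n = 82.27 kips; interior l_c = 2.875 − 0.9375 = 1.938 → r_n = 102.4 kips.
  R_n,bearing = 1·82.27 + 4·102.4 = 491.8 kips → 0.75 × 491.8 = 369 kips.
Bolt shear governs: 153 kips.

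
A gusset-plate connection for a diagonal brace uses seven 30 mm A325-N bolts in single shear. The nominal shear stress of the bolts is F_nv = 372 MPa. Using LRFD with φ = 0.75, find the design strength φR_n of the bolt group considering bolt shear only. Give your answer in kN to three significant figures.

A_b = π × 30² / 4 = 706.9 mm².
R_n = F_nv · A_b · n · n_s = 372 × 706.9 × 7 × 1 / 1000 = 1841 kN.
Design strength φR_n = 0.75 × 1841 = 1380 kN.

1380 kN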